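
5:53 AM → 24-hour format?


05:53

Input: 5:53 AM
AM hour stays: 5


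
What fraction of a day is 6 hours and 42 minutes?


Total minutes: 6×60 + 42 = 402
Day = 24×60 = 1440 minutes
Fraction = 402/1440 ≈ 0.2792
As a percentage: 402/1440 × 100 ≈ 27.92%

0.2792 (27.92%)


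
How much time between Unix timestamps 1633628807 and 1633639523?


Difference = 1633639523 - 1633628807 = 10716 seconds
In hours: 10716 / 3600 ≈ 3.0
In days: 10716 / 86400 ≈ 0.12

10716 seconds (3.0 hours / 0.12 days)


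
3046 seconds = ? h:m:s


0h 50m 46s

Hours: 3046 ÷ 3600 = 0 remainder 3046
Minutes: 3046 ÷ 60 = 50 remainder 46
Seconds: 46


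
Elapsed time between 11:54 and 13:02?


1h 8m

End time in minutes: 13×60 + 2 = 782
Start time in minutes: 11×60 + 54 = 714
Difference = 782 - 714 = 68 minutes
= 1 hours 8 minutes


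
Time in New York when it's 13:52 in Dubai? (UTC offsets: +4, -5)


Time difference = UTC-5 - UTC+4 = -9 hours
New hour = (13 -9) mod 24
= 4 mod 24 = 4
Minutes unchanged → 04:52

04:52


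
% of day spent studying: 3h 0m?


Time: 180 minutes
Day: 1440 minutes
Percentage = (180/1440) × 100 = 12.5%

12.5%


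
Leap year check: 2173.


No

Rules: divisible by 4 AND (not by 100 OR by 400)
2173 ÷ 4 = 543 remainder 1 → not divisible by 4
Not divisible by 4 → not a leap year


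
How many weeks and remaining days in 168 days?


24 weeks 0 days

Weeks: 168 ÷ 7 = 24 remainder 0


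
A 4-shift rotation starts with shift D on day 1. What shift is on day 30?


Shifts: A, B, C, D
Start: D (index 3)
Day 30: (3 + 30 - 1) mod 4
= 32 mod 4
= 0
Index 0 → shift A

Shift A


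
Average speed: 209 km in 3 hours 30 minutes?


59.7 km/h

Distance: 209 km
Time: 3h 30m = 210 min = 210/60 = 7/2 hours
Speed = 209 ÷ (7/2) = 209 × 2 / 7 = 418/7 ≈ 59.7 km/h


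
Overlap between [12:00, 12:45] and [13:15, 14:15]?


Meeting A: 720-765 (in minutes from midnight)
Meeting B: 795-855
Overlap start = max(720, 795) = 795
Overlap end = min(765, 855) = 765
Overlap = max(0, 765 - 795) = 0 min

0 minutes


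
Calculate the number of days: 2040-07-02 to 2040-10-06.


96 days

From July 2, 2040 to October 6, 2040
Rest of July 2040: 31 - 2 = 29
Full months: August 31, September 30
Days into October 2040: 6
Total = 29 + 31 + 30 + 6 = 96 days


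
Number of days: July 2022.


31 days

Month: July (month 7)
July has 31 days


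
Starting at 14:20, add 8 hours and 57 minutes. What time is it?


23:17

Start: 860 minutes from midnight
Add: 537 minutes
Total: 1397 minutes
Hours: 1397 ÷ 60 = 23 remainder 17


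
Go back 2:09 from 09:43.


07:34

Start: 583 minutes from midnight
Subtract: 129 minutes
Remaining: 583 - 129 = 454
Hours: 7, Minutes: 34


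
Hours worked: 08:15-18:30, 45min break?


9h 30m (570 minutes)

Total time = (18×60+30) - (8×60+15)
= 1110 - 495 = 615 min
Minus break: 615 - 45 = 570 min
= 9h 30m


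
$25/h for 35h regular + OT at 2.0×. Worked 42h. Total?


$1225.00

Regular: 35h × $25 = $875.00
Overtime: 42 - 35 = 7h
OT pay: 7h × $25 × 2.0 = $350.00
Total = $875.00 + $350.00 = $1225.00


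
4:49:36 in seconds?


17376 seconds

Hours: 4 × 3600 = 14400
Minutes: 49 × 60 = 2940
Seconds: 36
Total = 14400 + 2940 + 36 = 17376


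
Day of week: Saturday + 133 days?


Saturday

Start: Saturday (index 5)
(5 + 133) mod 7
= 138 mod 7
= 5
Index 5 → Saturday


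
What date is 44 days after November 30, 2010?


Start: November 30, 2010
Add 44 days
November 30 → December 1: 30 - 30 + 1 = 1 days (44 - 1 = 43 left)
December 1 → January 1: 31 - 1 + 1 = 31 days (43 - 31 = 12 left)
January 1 + 12 = January 13, 2011

January 13, 2011


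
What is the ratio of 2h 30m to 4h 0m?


Duration 1: 150 minutes
Duration 2: 240 minutes
Ratio = 150:240
GCD = 30
Simplified = 5:8
As a decimal: 5/8 ≈ 0.63

5:8 (0.63)


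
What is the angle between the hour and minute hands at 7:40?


Hour hand = 7×30 + 40×0.5 = 230.0°
Minute hand = 40×6 = 240°
Difference = |230.0 - 240| = 10.0°

10.0°


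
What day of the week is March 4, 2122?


Zeller's congruence:
q=4, m=3, k=22, j=21
h = (4 + ⌊13×4/5⌋ + 22 + ⌊22/4⌋ + ⌊21/4⌋ - 2×21) mod 7
= (4 + 10 + 22 + 5 + 5 - 42) mod 7
= 4 mod 7 = 4
h=4 → Wednesday

Wednesday


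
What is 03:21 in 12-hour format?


3:21 AM

Hour: 3
3 < 12 → AM


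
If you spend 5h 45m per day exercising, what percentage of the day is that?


24.0%

Time: 345 minutes
Day: 1440 minutes
Percentage = (345/1440) × 100 ≈ 24.0%


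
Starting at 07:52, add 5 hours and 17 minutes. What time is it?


Start: 472 minutes from midnight
Add: 317 minutes
Total: 789 minutes
Hours: 789 ÷ 60 = 13 remainder 9

13:09


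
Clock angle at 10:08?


104.0°

Hour hand = 10×30 + 8×0.5 = 304.0°
Minute hand = 8×6 = 48°
Difference = |304.0 - 48| = 256.0°
Since > 180°: 360 - 256.0 = 104.0°


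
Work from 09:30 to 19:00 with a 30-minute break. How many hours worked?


Total time = (19×60+0) - (9×60+30)
= 1140 - 570 = 570 min
Minus break: 570 - 30 = 540 min
= 9h 0m

9h 0m (540 minutes)


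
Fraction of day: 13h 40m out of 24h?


0.5694 (56.94%)

Total minutes: 13×60 + 40 = 820
Day = 24×60 = 1440 minutes
Fraction = 820/1440 ≈ 0.5694
As a percentage: 820/1440 × 100 ≈ 56.94%


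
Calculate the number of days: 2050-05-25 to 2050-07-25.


61 days

From May 25, 2050 to July 25, 2050
Rest of May 2050: 31 - 25 = 6
Full months: June 30
Days into July 2050: 25
Total = 6 + 30 + 25 = 61 days


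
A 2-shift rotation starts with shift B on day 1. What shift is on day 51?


Shifts: A, B
Start: B (index 1)
Day 51: (1 + 51 - 1) mod 2
= 51 mod 2
= 1
Index 1 → shift B

Shift B


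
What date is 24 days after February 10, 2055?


Start: February 10, 2055
Add 24 days
February 10 → March 1: 28 - 10 + 1 = 19 days (24 - 19 = 5 left)
March 1 + 5 = March 6, 2055

March 6, 2055


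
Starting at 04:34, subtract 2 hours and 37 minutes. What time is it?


Start: 274 minutes from midnight
Subtract: 157 minutes
Remaining: 274 - 157 = 117
Hours: 1, Minutes: 57

01:57


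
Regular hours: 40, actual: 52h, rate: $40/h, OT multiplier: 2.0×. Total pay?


$2560.00

Regular: 40h × $40 = $1600.00
Overtime: 52 - 40 = 12h
OT pay: 12h × $40 × 2.0 = $960.00
Total = $1600.00 + $960.00 = $2560.00


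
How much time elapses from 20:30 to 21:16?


0h 46m

End time in minutes: 21×60 + 16 = 1276
Start time in minutes: 20×60 + 30 = 1230
Difference = 1276 - 1230 = 46 minutes
= 0 hours 46 minutes


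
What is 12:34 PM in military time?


Input: 12:34 PM
12 PM → 12 (noon)

12:34


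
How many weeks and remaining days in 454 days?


Weeks: 454 ÷ 7 = 64 remainder 6

64 weeks 6 days


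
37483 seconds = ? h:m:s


10h 24m 43s

Hours: 37483 ÷ 3600 = 10 remainder 1483
Minutes: 1483 ÷ 60 = 24 remainder 43
Seconds: 43


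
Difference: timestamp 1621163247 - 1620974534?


188713 seconds (52.4 hours / 2.18 days)

Difference = 1621163247 - 1620974534 = 188713 seconds
In hours: 188713 / 3600 ≈ 52.4
In days: 188713 / 86400 ≈ 2.18


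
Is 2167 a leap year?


Rules: divisible by 4 AND (not by 100 OR by 400)
2167 ÷ 4 = 541 remainder 3 → not divisible by 4
Not divisible by 4 → not a leap year

No


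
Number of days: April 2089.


Month: April (month 4)
April has 30 days

30 days


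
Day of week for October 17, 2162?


Zeller's congruence:
q=17, m=10, k=62, j=21
h = (17 + ⌊13×11/5⌋ + 62 + ⌊62/4⌋ + ⌊21/4⌋ - 2×21) mod 7
= (17 + 28 + 62 + 15 + 5 - 42) mod 7
= 85 mod 7 = 1
h=1 → Sunday

Sunday


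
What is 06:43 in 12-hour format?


6:43 AM

Hour: 6
6 < 12 → AM


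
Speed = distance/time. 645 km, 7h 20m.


Distance: 645 km
Time: 7h 20m = 440 min = 440/60 = 22/3 hours
Speed = 645 ÷ (22/3) = 645 × 3 / 22 = 1935/22 ≈ 88.0 km/h

88.0 km/h


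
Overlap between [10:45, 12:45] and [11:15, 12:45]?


90 minutes

Meeting A: 645-765 (in minutes from midnight)
Meeting B: 675-765
Overlap start = max(645, 675) = 675
Overlap end = min(765, 765) = 765
Overlap = max(0, 765 - 675) = 90 min


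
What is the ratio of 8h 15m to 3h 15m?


33:13 (2.54)

Duration 1: 495 minutes
Duration 2: 195 minutes
Ratio = 495:195
GCD = 15
Simplified = 33:13
As a decimal: 33/13 ≈ 2.54


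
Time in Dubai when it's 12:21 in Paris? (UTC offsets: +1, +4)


15:21

Time difference = UTC+4 - UTC+1 = +3 hours
New hour = (12 + 3) mod 24
= 15 mod 24 = 15
Minutes unchanged → 15:21


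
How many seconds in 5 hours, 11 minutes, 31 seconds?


18691 seconds

Hours: 5 × 3600 = 18000
Minutes: 11 × 60 = 660
Seconds: 31
Total = 18000 + 660 + 31 = 18691


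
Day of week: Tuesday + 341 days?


Start: Tuesday (index 1)
(1 + 341) mod 7
= 342 mod 7
= 6
Index 6 → Sunday

Sunday


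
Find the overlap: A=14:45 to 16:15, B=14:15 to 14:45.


0 minutes

Meeting A: 885-975 (in minutes from midnight)
Meeting B: 855-885
Overlap start = max(885, 855) = 885
Overlap end = min(975, 885) = 885
Overlap = max(0, 885 - 885) = 0 min


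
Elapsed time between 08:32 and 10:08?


1h 36m

End time in minutes: 10×60 + 8 = 608
Start time in minutes: 8×60 + 32 = 512
Difference = 608 - 512 = 96 minutes
= 1 hours 36 minutes


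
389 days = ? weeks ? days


55 weeks 4 days

Weeks: 389 ÷ 7 = 55 remainder 4


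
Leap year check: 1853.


No

Rules: divisible by 4 AND (not by 100 OR by 400)
1853 ÷ 4 = 463 remainder 1 → not divisible by 4
Not divisible by 4 → not a leap year


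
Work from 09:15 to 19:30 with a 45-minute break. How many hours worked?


9h 30m (570 minutes)

Total time = (19×60+30) - (9×60+15)
= 1170 - 555 = 615 min
Minus break: 615 - 45 = 570 min
= 9h 30m


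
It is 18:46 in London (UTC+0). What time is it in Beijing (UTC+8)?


02:46 (next day)

Time difference = UTC+8 - UTC+0 = +8 hours
New hour = (18 + 8) mod 24
= 26 mod 24 = 2
Minutes unchanged → 02:46; 26 ≥ 24 → next day


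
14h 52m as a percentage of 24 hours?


Total minutes: 14×60 + 52 = 892
Day = 24×60 = 1440 minutes
Fraction = 892/1440 ≈ 0.6194
As a percentage: 892/1440 × 100 ≈ 61.94%

0.6194 (61.94%)


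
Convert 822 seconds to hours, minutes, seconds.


Hours: 822 ÷ 3600 = 0 remainder 822
Minutes: 822 ÷ 60 = 13 remainder 42
Seconds: 42

0h 13m 42s


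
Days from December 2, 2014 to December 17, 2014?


From December 2, 2014 to December 17, 2014
Same month: 17 - 2 = 15 days

15 days


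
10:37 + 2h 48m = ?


Start: 637 minutes from midnight
Add: 168 minutes
Total: 805 minutes
Hours: 805 ÷ 60 = 13 remainder 25

13:25


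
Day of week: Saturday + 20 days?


Start: Saturday (index 5)
(5 + 20) mod 7
= 25 mod 7
= 4
Index 4 → Friday

Friday


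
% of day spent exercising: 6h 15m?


26.0%

Time: 375 minutes
Day: 1440 minutes
Percentage = (375/1440) × 100 ≈ 26.0%


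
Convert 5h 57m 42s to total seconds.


Hours: 5 × 3600 = 18000
Minutes: 57 × 60 = 3420
Seconds: 42
Total = 18000 + 3420 + 42 = 21462

21462 seconds


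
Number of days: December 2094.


Month: December (month 12)
December has 31 days

31 days


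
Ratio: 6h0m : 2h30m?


Duration 1: 360 minutes
Duration 2: 150 minutes
Ratio = 360:150
GCD = 30
Simplified = 12:5
As a decimal: 12/5 = 2.40

12:5 (2.40)


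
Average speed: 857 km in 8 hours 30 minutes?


Distance: 857 km
Time: 8h 30m = 510 min = 510/60 = 17/2 hours
Speed = 857 ÷ (17/2) = 857 × 2 / 17 = 1714/17 ≈ 100.8 km/h

100.8 km/h


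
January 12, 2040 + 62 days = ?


March 14, 2040

Start: January 12, 2040
Add 62 days
January 12 → February 1: 31 - 12 + 1 = 20 days (62 - 20 = 42 left)
February 1 → March 1: 29 - 1 + 1 = 29 days (42 - 29 = 13 left)
March 1 + 13 = March 14, 2040


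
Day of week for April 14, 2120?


Sunday

Zeller's congruence:
q=14, m=4, k=20, j=21
h = (14 + ⌊13×5/5⌋ + 20 + ⌊20/4⌋ + ⌊21/4⌋ - 2×21) mod 7
= (14 + 13 + 20 + 5 + 5 - 42) mod 7
= 15 mod 7 = 1
h=1 → Sunday


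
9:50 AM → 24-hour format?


Input: 9:50 AM
AM hour stays: 9

09:50


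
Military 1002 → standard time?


10:02 AM

Hour: 10
10 < 12 → AM


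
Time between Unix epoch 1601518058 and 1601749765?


231707 seconds (64.4 hours / 2.68 days)

Difference = 1601749765 - 1601518058 = 231707 seconds
In hours: 231707 / 3600 ≈ 64.4
In days: 231707 / 86400 ≈ 2.68


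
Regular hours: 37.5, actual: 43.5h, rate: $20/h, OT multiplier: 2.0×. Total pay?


Regular: 37.5h × $20 = $750.00
Overtime: 43.5 - 37.5 = 6.0h
OT pay: 6.0h × $20 × 2.0 = $240.00
Total = $750.00 + $240.00 = $990.00

$990.00


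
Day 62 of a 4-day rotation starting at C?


Shift D

Shifts: A, B, C, D
Start: C (index 2)
Day 62: (2 + 62 - 1) mod 4
= 63 mod 4
= 3
Index 3 → shift D


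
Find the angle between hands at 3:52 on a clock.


Hour hand = 3×30 + 52×0.5 = 116.0°
Minute hand = 52×6 = 312°
Difference = |116.0 - 312| = 196.0°
Since > 180°: 360 - 196.0 = 164.0°

164.0°


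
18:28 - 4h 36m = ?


Start: 1108 minutes from midnight
Subtract: 276 minutes
Remaining: 1108 - 276 = 832
Hours: 13, Minutes: 52

13:52


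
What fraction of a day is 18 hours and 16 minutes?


0.7611 (76.11%)

Total minutes: 18×60 + 16 = 1096
Day = 24×60 = 1440 minutes
Fraction = 1096/1440 ≈ 0.7611
As a percentage: 1096/1440 × 100 ≈ 76.11%


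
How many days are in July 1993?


Month: July (month 7)
July has 31 days

31 days


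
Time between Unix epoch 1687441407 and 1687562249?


120842 seconds (33.6 hours / 1.40 days)

Difference = 1687562249 - 1687441407 = 120842 seconds
In hours: 120842 / 3600 ≈ 33.6
In days: 120842 / 86400 ≈ 1.40


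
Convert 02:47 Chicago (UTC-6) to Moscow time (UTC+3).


11:47

Time difference = UTC+3 - UTC-6 = +9 hours
New hour = (2 + 9) mod 24
= 11 mod 24 = 11
Minutes unchanged → 11:47


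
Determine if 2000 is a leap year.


Yes

Rules: divisible by 4 AND (not by 100 OR by 400)
2000 ÷ 4 = 500 exactly → divisible by 4
2000 ÷ 100 = 20 exactly → divisible by 100
2000 ÷ 400 = 5 exactly → divisible by 400
Divisible by 400 → leap year


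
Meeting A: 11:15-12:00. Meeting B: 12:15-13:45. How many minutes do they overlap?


Meeting A: 675-720 (in minutes from midnight)
Meeting B: 735-825
Overlap start = max(675, 735) = 735
Overlap end = min(720, 825) = 720
Overlap = max(0, 720 - 735) = 0 min

0 minutes


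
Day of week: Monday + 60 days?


Start: Monday (index 0)
(0 + 60) mod 7
= 60 mod 7
= 4
Index 4 → Friday

Friday


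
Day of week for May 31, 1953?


Zeller's congruence:
q=31, m=5, k=53, j=19
h = (31 + ⌊13×6/5⌋ + 53 + ⌊53/4⌋ + ⌊19/4⌋ - 2×19) mod 7
= (31 + 15 + 53 + 13 + 4 - 38) mod 7
= 78 mod 7 = 1
h=1 → Sunday

Sunday


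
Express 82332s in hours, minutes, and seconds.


Hours: 82332 ÷ 3600 = 22 remainder 3132
Minutes: 3132 ÷ 60 = 52 remainder 12
Seconds: 12

22h 52m 12s


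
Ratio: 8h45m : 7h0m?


Duration 1: 525 minutes
Duration 2: 420 minutes
Ratio = 525:420
GCD = 105
Simplified = 5:4
As a decimal: 5/4 = 1.25

5:4 (1.25)


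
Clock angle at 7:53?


Hour hand = 7×30 + 53×0.5 = 236.5°
Minute hand = 53×6 = 318°
Difference = |236.5 - 318| = 81.5°

81.5°


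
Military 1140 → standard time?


Hour: 11
11 < 12 → AM

11:40 AM


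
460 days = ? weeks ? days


Weeks: 460 ÷ 7 = 65 remainder 5

65 weeks 5 days


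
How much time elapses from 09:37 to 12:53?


3h 16m

End time in minutes: 12×60 + 53 = 773
Start time in minutes: 9×60 + 37 = 577
Difference = 773 - 577 = 196 minutes
= 3 hours 16 minutes


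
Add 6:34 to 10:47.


17:21

Start: 647 minutes from midnight
Add: 394 minutes
Total: 1041 minutes
Hours: 1041 ÷ 60 = 17 remainder 21


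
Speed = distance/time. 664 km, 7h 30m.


88.5 km/h

Distance: 664 km
Time: 7h 30m = 450 min = 450/60 = 15/2 hours
Speed = 664 ÷ (15/2) = 664 × 2 / 15 = 1328/15 ≈ 88.5 km/h


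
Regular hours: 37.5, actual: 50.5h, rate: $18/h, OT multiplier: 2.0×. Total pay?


Regular: 37.5h × $18 = $675.00
Overtime: 50.5 - 37.5 = 13.0h
OT pay: 13.0h × $18 × 2.0 = $468.00
Total = $675.00 + $468.00 = $1143.00

$1143.00


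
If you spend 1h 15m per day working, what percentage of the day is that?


Time: 75 minutes
Day: 1440 minutes
Percentage = (75/1440) × 100 ≈ 5.2%

5.2%


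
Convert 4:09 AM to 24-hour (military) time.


04:09

Input: 4:09 AM
AM hour stays: 4


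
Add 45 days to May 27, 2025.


Start: May 27, 2025
Add 45 days
May 27 → June 1: 31 - 27 + 1 = 5 days (45 - 5 = 40 left)
June 1 → July 1: 30 - 1 + 1 = 30 days (40 - 30 = 10 left)
July 1 + 10 = July 11, 2025

July 11, 2025


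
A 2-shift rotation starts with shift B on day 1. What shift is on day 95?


Shift B

Shifts: A, B
Start: B (index 1)
Day 95: (1 + 95 - 1) mod 2
= 95 mod 2
= 1
Index 1 → shift B


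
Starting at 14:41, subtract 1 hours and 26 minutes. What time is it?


13:15

Start: 881 minutes from midnight
Subtract: 86 minutes
Remaining: 881 - 86 = 795
Hours: 13, Minutes: 15


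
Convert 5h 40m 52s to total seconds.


Hours: 5 × 3600 = 18000
Minutes: 40 × 60 = 2400
Seconds: 52
Total = 18000 + 2400 + 52 = 20452

20452 seconds


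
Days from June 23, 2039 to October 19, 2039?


118 days

From June 23, 2039 to October 19, 2039
Rest of June 2039: 30 - 23 = 7
Full months: July 31, August 31, September 30
Days into October 2039: 19
Total = 7 + 31 + 31 + 30 + 19 = 118 days


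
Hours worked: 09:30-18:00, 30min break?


8h 0m (480 minutes)

Total time = (18×60+0) - (9×60+30)
= 1080 - 570 = 510 min
Minus break: 510 - 30 = 480 min
= 8h 0m


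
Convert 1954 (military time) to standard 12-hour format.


7:54 PM

Hour: 19
19 - 12 = 7 → PM


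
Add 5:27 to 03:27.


08:54

Start: 207 minutes from midnight
Add: 327 minutes
Total: 534 minutes
Hours: 534 ÷ 60 = 8 remainder 54


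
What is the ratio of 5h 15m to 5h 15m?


1:1 (1.00)

Duration 1: 315 minutes
Duration 2: 315 minutes
Ratio = 315:315
GCD = 315
Simplified = 1:1
As a decimal: 1/1 = 1.00


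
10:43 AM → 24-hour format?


10:43

Input: 10:43 AM
AM hour stays: 10


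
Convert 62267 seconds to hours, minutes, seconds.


Hours: 62267 ÷ 3600 = 17 remainder 1067
Minutes: 1067 ÷ 60 = 17 remainder 47
Seconds: 47

17h 17m 47s


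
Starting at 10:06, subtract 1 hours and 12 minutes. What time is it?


Start: 606 minutes from midnight
Subtract: 72 minutes
Remaining: 606 - 72 = 534
Hours: 8, Minutes: 54

08:54


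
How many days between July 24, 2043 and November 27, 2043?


From July 24, 2043 to November 27, 2043
Rest of July 2043: 31 - 24 = 7
Full months: August 31, September 30, October 31
Days into November 2043: 27
Total = 7 + 31 + 30 + 31 + 27 = 126 days

126 days


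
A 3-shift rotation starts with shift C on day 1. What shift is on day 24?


Shifts: A, B, C
Start: C (index 2)
Day 24: (2 + 24 - 1) mod 3
= 25 mod 3
= 1
Index 1 → shift B

Shift B


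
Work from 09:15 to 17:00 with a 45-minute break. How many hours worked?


7h 0m (420 minutes)

Total time = (17×60+0) - (9×60+15)
= 1020 - 555 = 465 min
Minus break: 465 - 45 = 420 min
= 7h 0m


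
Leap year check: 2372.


Rules: divisible by 4 AND (not by 100 OR by 400)
2372 ÷ 4 = 593 exactly → divisible by 4
2372 ÷ 100 = 23 remainder 72 → not divisible by 100
Divisible by 4 but not by 100 → leap year

Yes


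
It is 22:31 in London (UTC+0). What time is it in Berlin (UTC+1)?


Time difference = UTC+1 - UTC+0 = +1 hours
New hour = (22 + 1) mod 24
= 23 mod 24 = 23
Minutes unchanged → 23:31

23:31


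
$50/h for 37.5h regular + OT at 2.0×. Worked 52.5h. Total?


$3375.00

Regular: 37.5h × $50 = $1875.00
Overtime: 52.5 - 37.5 = 15.0h
OT pay: 15.0h × $50 × 2.0 = $1500.00
Total = $1875.00 + $1500.00 = $3375.00


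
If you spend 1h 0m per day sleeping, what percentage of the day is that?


4.2%

Time: 60 minutes
Day: 1440 minutes
Percentage = (60/1440) × 100 ≈ 4.2%


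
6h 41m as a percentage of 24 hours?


Total minutes: 6×60 + 41 = 401
Day = 24×60 = 1440 minutes
Fraction = 401/1440 ≈ 0.2785
As a percentage: 401/1440 × 100 ≈ 27.85%

0.2785 (27.85%)


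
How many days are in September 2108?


30 days

Month: September (month 9)
September has 30 days


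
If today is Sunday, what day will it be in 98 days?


Start: Sunday (index 6)
(6 + 98) mod 7
= 104 mod 7
= 6
Index 6 → Sunday

Sunday


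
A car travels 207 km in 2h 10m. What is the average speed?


95.5 km/h

Distance: 207 km
Time: 2h 10m = 130 min = 130/60 = 13/6 hours
Speed = 207 ÷ (13/6) = 207 × 6 / 13 = 1242/13 ≈ 95.5 km/h


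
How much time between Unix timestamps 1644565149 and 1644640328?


75179 seconds (20.9 hours / 0.87 days)

Difference = 1644640328 - 1644565149 = 75179 seconds
In hours: 75179 / 3600 ≈ 20.9
In days: 75179 / 86400 ≈ 0.87


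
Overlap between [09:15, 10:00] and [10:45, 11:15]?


0 minutes

Meeting A: 555-600 (in minutes from midnight)
Meeting B: 645-675
Overlap start = max(555, 645) = 645
Overlap end = min(600, 675) = 600
Overlap = max(0, 600 - 645) = 0 min


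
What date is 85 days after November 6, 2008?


January 30, 2009

Start: November 6, 2008
Add 85 days
November 6 → December 1: 30 - 6 + 1 = 25 days (85 - 25 = 60 left)
December 1 → January 1: 31 - 1 + 1 = 31 days (60 - 31 = 29 left)
January 1 + 29 = January 30, 2009


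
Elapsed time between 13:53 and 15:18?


End time in minutes: 15×60 + 18 = 918
Start time in minutes: 13×60 + 53 = 833
Difference = 918 - 833 = 85 minutes
= 1 hours 25 minutes

1h 25m


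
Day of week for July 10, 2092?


Zeller's congruence:
q=10, m=7, k=92, j=20
h = (10 + ⌊13×8/5⌋ + 92 + ⌊92/4⌋ + ⌊20/4⌋ - 2×20) mod 7
= (10 + 20 + 92 + 23 + 5 - 40) mod 7
= 110 mod 7 = 5
h=5 → Thursday

Thursday


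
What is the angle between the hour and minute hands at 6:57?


Hour hand = 6×30 + 57×0.5 = 208.5°
Minute hand = 57×6 = 342°
Difference = |208.5 - 342| = 133.5°

133.5°


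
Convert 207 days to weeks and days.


Weeks: 207 ÷ 7 = 29 remainder 4

29 weeks 4 days


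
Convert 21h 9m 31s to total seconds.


Hours: 21 × 3600 = 75600
Minutes: 9 × 60 = 540
Seconds: 31
Total = 75600 + 540 + 31 = 76171

76171 seconds


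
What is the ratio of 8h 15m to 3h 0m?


11:4 (2.75)

Duration 1: 495 minutes
Duration 2: 180 minutes
Ratio = 495:180
GCD = 45
Simplified = 11:4
As a decimal: 11/4 = 2.75


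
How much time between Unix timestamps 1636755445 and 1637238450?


483005 seconds (134.2 hours / 5.59 days)

Difference = 1637238450 - 1636755445 = 483005 seconds
In hours: 483005 / 3600 ≈ 134.2
In days: 483005 / 86400 ≈ 5.59


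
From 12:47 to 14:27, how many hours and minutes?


End time in minutes: 14×60 + 27 = 867
Start time in minutes: 12×60 + 47 = 767
Difference = 867 - 767 = 100 minutes
= 1 hours 40 minutes

1h 40m


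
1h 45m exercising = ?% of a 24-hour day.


7.3%

Time: 105 minutes
Day: 1440 minutes
Percentage = (105/1440) × 100 ≈ 7.3%


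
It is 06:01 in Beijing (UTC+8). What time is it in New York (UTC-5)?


17:01 (previous day)

Time difference = UTC-5 - UTC+8 = -13 hours
New hour = (6 -13) mod 24
= -7 mod 24 = 17
Minutes unchanged → 17:01; -7 < 0 → previous day


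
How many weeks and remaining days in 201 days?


Weeks: 201 ÷ 7 = 28 remainder 5

28 weeks 5 days


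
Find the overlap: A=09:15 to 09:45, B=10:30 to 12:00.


0 minutes

Meeting A: 555-585 (in minutes from midnight)
Meeting B: 630-720
Overlap start = max(555, 630) = 630
Overlap end = min(585, 720) = 585
Overlap = max(0, 585 - 630) = 0 min


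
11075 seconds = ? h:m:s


Hours: 11075 ÷ 3600 = 3 remainder 275
Minutes: 275 ÷ 60 = 4 remainder 35
Seconds: 35

3h 4m 35s


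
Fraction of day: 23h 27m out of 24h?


Total minutes: 23×60 + 27 = 1407
Day = 24×60 = 1440 minutes
Fraction = 1407/1440 ≈ 0.9771
As a percentage: 1407/1440 × 100 ≈ 97.71%

0.9771 (97.71%)


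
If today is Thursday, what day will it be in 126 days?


Thursday

Start: Thursday (index 3)
(3 + 126) mod 7
= 129 mod 7
= 3
Index 3 → Thursday


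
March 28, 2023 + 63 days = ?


May 30, 2023

Start: March 28, 2023
Add 63 days
March 28 → April 1: 31 - 28 + 1 = 4 days (63 - 4 = 59 left)
April 1 → May 1: 30 - 1 + 1 = 30 days (59 - 30 = 29 left)
May 1 + 29 = May 30, 2023


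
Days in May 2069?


31 days

Month: May (month 5)
May has 31 days


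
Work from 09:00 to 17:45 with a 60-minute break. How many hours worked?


Total time = (17×60+45) - (9×60+0)
= 1065 - 540 = 525 min
Minus break: 525 - 60 = 465 min
= 7h 45m

7h 45m (465 minutes)


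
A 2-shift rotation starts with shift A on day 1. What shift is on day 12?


Shifts: A, B
Start: A (index 0)
Day 12: (0 + 12 - 1) mod 2
= 11 mod 2
= 1
Index 1 → shift B

Shift B


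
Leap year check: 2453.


No

Rules: divisible by 4 AND (not by 100 OR by 400)
2453 ÷ 4 = 613 remainder 1 → not divisible by 4
Not divisible by 4 → not a leap year


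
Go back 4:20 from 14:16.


09:56

Start: 856 minutes from midnight
Subtract: 260 minutes
Remaining: 856 - 260 = 596
Hours: 9, Minutes: 56


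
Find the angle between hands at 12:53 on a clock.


Hour hand (12 ≡ 0 on the dial): 0×30 + 53×0.5 = 26.5°
Minute hand = 53×6 = 318°
Difference = |26.5 - 318| = 291.5°
Since > 180°: 360 - 291.5 = 68.5°

68.5°


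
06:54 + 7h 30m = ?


Start: 414 minutes from midnight
Add: 450 minutes
Total: 864 minutes
Hours: 864 ÷ 60 = 14 remainder 24

14:24


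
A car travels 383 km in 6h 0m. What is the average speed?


Distance: 383 km
Time: 6 hours
Speed = 383 / 6 ≈ 63.8 km/h

63.8 km/h


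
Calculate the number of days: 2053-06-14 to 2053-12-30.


199 days

From June 14, 2053 to December 30, 2053
Rest of June 2053: 30 - 14 = 16
Full months: July 31, August 31, September 30, October 31, November 30
Days into December 2053: 30
Total = 16 + 31 + 31 + 30 + 31 + 30 + 30 = 199 days


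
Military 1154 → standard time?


Hour: 11
11 < 12 → AM

11:54 AM


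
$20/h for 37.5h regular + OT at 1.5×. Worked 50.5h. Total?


Regular: 37.5h × $20 = $750.00
Overtime: 50.5 - 37.5 = 13.0h
OT pay: 13.0h × $20 × 1.5 = $390.00
Total = $750.00 + $390.00 = $1140.00

$1140.00


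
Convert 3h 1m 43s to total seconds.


10903 seconds

Hours: 3 × 3600 = 10800
Minutes: 1 × 60 = 60
Seconds: 43
Total = 10800 + 60 + 43 = 10903


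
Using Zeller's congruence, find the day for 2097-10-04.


Zeller's congruence:
q=4, m=10, k=97, j=20
h = (4 + ⌊13×11/5⌋ + 97 + ⌊97/4⌋ + ⌊20/4⌋ - 2×20) mod 7
= (4 + 28 + 97 + 24 + 5 - 40) mod 7
= 118 mod 7 = 6
h=6 → Friday

Friday


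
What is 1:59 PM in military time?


Input: 1:59 PM
PM: 1 + 12 = 13

13:59


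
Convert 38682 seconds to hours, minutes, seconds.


10h 44m 42s

Hours: 38682 ÷ 3600 = 10 remainder 2682
Minutes: 2682 ÷ 60 = 44 remainder 42
Seconds: 42


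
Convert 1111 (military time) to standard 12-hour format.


Hour: 11
11 < 12 → AM

11:11 AM


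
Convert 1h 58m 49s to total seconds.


Hours: 1 × 3600 = 3600
Minutes: 58 × 60 = 3480
Seconds: 49
Total = 3600 + 3480 + 49 = 7129

7129 seconds


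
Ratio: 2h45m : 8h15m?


Duration 1: 165 minutes
Duration 2: 495 minutes
Ratio = 165:495
GCD = 165
Simplified = 1:3
As a decimal: 1/3 ≈ 0.33

1:3 (0.33)


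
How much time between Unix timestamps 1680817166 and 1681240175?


423009 seconds (117.5 hours / 4.90 days)

Difference = 1681240175 - 1680817166 = 423009 seconds
In hours: 423009 / 3600 ≈ 117.5
In days: 423009 / 86400 ≈ 4.90


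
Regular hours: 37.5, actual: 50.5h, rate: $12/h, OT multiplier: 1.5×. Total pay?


Regular: 37.5h × $12 = $450.00
Overtime: 50.5 - 37.5 = 13.0h
OT pay: 13.0h × $12 × 1.5 = $234.00
Total = $450.00 + $234.00 = $684.00

$684.00


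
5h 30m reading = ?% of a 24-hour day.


22.9%

Time: 330 minutes
Day: 1440 minutes
Percentage = (330/1440) × 100 ≈ 22.9%


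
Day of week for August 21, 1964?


Friday

Zeller's congruence:
q=21, m=8, k=64, j=19
h = (21 + ⌊13×9/5⌋ + 64 + ⌊64/4⌋ + ⌊19/4⌋ - 2×19) mod 7
= (21 + 23 + 64 + 16 + 4 - 38) mod 7
= 90 mod 7 = 6
h=6 → Friday


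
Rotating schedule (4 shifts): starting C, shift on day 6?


Shifts: A, B, C, D
Start: C (index 2)
Day 6: (2 + 6 - 1) mod 4
= 7 mod 4
= 3
Index 3 → shift D

Shift D


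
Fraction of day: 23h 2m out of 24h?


Total minutes: 23×60 + 2 = 1382
Day = 24×60 = 1440 minutes
Fraction = 1382/1440 ≈ 0.9597
As a percentage: 1382/1440 × 100 ≈ 95.97%

0.9597 (95.97%)


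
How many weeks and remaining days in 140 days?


20 weeks 0 days

Weeks: 140 ÷ 7 = 20 remainder 0


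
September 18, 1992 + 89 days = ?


Start: September 18, 1992
Add 89 days
September 18 → October 1: 30 - 18 + 1 = 13 days (89 - 13 = 76 left)
October 1 → November 1: 31 - 1 + 1 = 31 days (76 - 31 = 45 left)
November 1 → December 1: 30 - 1 + 1 = 30 days (45 - 30 = 15 left)
December 1 + 15 = December 16, 1992

December 16, 1992


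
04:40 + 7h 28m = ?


Start: 280 minutes from midnight
Add: 448 minutes
Total: 728 minutes
Hours: 728 ÷ 60 = 12 remainder 8

12:08


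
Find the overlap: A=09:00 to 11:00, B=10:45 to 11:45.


Meeting A: 540-660 (in minutes from midnight)
Meeting B: 645-705
Overlap start = max(540, 645) = 645
Overlap end = min(660, 705) = 660
Overlap = max(0, 660 - 645) = 15 min

15 minutes


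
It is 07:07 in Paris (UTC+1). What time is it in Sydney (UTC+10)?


Time difference = UTC+10 - UTC+1 = +9 hours
New hour = (7 + 9) mod 24
= 16 mod 24 = 16
Minutes unchanged → 16:07

16:07


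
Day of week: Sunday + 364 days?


Start: Sunday (index 6)
(6 + 364) mod 7
= 370 mod 7
= 6
Index 6 → Sunday

Sunday


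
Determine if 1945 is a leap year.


Rules: divisible by 4 AND (not by 100 OR by 400)
1945 ÷ 4 = 486 remainder 1 → not divisible by 4
Not divisible by 4 → not a leap year

No


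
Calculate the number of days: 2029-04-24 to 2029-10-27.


186 days

From April 24, 2029 to October 27, 2029
Rest of April 2029: 30 - 24 = 6
Full months: May 31, June 30, July 31, August 31, September 30
Days into October 2029: 27
Total = 6 + 31 + 30 + 31 + 31 + 30 + 27 = 186 days


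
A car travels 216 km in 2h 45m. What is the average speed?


78.5 km/h

Distance: 216 km
Time: 2h 45m = 165 min = 165/60 = 11/4 hours
Speed = 216 ÷ (11/4) = 216 × 4 / 11 = 864/11 ≈ 78.5 km/h


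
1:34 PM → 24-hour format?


13:34

Input: 1:34 PM
PM: 1 + 12 = 13


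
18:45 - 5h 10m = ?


Start: 1125 minutes from midnight
Subtract: 310 minutes
Remaining: 1125 - 310 = 815
Hours: 13, Minutes: 35

13:35


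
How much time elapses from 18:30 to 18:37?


0h 7m

End time in minutes: 18×60 + 37 = 1117
Start time in minutes: 18×60 + 30 = 1110
Difference = 1117 - 1110 = 7 minutes
= 0 hours 7 minutes


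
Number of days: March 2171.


31 days

Month: March (month 3)
March has 31 days


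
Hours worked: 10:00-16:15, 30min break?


5h 45m (345 minutes)

Total time = (16×60+15) - (10×60+0)
= 975 - 600 = 375 min
Minus break: 375 - 30 = 345 min
= 5h 45m


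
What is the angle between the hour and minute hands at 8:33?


58.5°

Hour hand = 8×30 + 33×0.5 = 256.5°
Minute hand = 33×6 = 198°
Difference = |256.5 - 198| = 58.5°


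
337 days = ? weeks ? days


Weeks: 337 ÷ 7 = 48 remainder 1

48 weeks 1 days


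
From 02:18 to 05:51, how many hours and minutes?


End time in minutes: 5×60 + 51 = 351
Start time in minutes: 2×60 + 18 = 138
Difference = 351 - 138 = 213 minutes
= 3 hours 33 minutes

3h 33m


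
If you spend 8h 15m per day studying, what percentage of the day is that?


Time: 495 minutes
Day: 1440 minutes
Percentage = (495/1440) × 100 ≈ 34.4%

34.4%


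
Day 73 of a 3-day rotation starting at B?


Shifts: A, B, C
Start: B (index 1)
Day 73: (1 + 73 - 1) mod 3
= 73 mod 3
= 1
Index 1 → shift B

Shift B


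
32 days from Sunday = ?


Thursday

Start: Sunday (index 6)
(6 + 32) mod 7
= 38 mod 7
= 3
Index 3 → Thursday


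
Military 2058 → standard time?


8:58 PM

Hour: 20
20 - 12 = 8 → PM


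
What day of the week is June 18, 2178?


Thursday

Zeller's congruence:
q=18, m=6, k=78, j=21
h = (18 + ⌊13×7/5⌋ + 78 + ⌊78/4⌋ + ⌊21/4⌋ - 2×21) mod 7
= (18 + 18 + 78 + 19 + 5 - 42) mod 7
= 96 mod 7 = 5
h=5 → Thursday


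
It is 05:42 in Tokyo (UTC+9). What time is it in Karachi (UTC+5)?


Time difference = UTC+5 - UTC+9 = -4 hours
New hour = (5 -4) mod 24
= 1 mod 24 = 1
Minutes unchanged → 01:42

01:42


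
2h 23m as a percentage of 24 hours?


Total minutes: 2×60 + 23 = 143
Day = 24×60 = 1440 minutes
Fraction = 143/1440 ≈ 0.0993
As a percentage: 143/1440 × 100 ≈ 9.93%

0.0993 (9.93%)


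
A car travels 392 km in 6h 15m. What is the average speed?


Distance: 392 km
Time: 6h 15m = 375 min = 375/60 = 25/4 hours
Speed = 392 ÷ (25/4) = 392 × 4 / 25 = 1568/25 ≈ 62.7 km/h

62.7 km/h


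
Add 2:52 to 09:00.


Start: 540 minutes from midnight
Add: 172 minutes
Total: 712 minutes
Hours: 712 ÷ 60 = 11 remainder 52

11:52


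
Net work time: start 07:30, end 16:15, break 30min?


8h 15m (495 minutes)

Total time = (16×60+15) - (7×60+30)
= 975 - 450 = 525 min
Minus break: 525 - 30 = 495 min
= 8h 15m


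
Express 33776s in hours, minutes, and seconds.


Hours: 33776 ÷ 3600 = 9 remainder 1376
Minutes: 1376 ÷ 60 = 22 remainder 56
Seconds: 56

9h 22m 56s


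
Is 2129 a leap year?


Rules: divisible by 4 AND (not by 100 OR by 400)
2129 ÷ 4 = 532 remainder 1 → not divisible by 4
Not divisible by 4 → not a leap year

No


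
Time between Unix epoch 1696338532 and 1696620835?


282303 seconds (78.4 hours / 3.27 days)

Difference = 1696620835 - 1696338532 = 282303 seconds
In hours: 282303 / 3600 ≈ 78.4
In days: 282303 / 86400 ≈ 3.27


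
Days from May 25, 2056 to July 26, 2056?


62 days

From May 25, 2056 to July 26, 2056
Rest of May 2056: 31 - 25 = 6
Full months: June 30
Days into July 2056: 26
Total = 6 + 30 + 26 = 62 days


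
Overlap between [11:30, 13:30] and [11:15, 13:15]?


Meeting A: 690-810 (in minutes from midnight)
Meeting B: 675-795
Overlap start = max(690, 675) = 690
Overlap end = min(810, 795) = 795
Overlap = max(0, 795 - 690) = 105 min

105 minutes


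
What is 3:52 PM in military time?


15:52

Input: 3:52 PM
PM: 3 + 12 = 15


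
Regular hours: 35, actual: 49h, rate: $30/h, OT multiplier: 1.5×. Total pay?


$1680.00

Regular: 35h × $30 = $1050.00
Overtime: 49 - 35 = 14h
OT pay: 14h × $30 × 1.5 = $630.00
Total = $1050.00 + $630.00 = $1680.00


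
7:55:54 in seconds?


28554 seconds

Hours: 7 × 3600 = 25200
Minutes: 55 × 60 = 3300
Seconds: 54
Total = 25200 + 3300 + 54 = 28554


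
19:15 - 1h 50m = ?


17:25

Start: 1155 minutes from midnight
Subtract: 110 minutes
Remaining: 1155 - 110 = 1045
Hours: 17, Minutes: 25


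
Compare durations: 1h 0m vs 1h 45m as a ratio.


4:7 (0.57)

Duration 1: 60 minutes
Duration 2: 105 minutes
Ratio = 60:105
GCD = 15
Simplified = 4:7
As a decimal: 4/7 ≈ 0.57


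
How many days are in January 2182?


31 days

Month: January (month 1)
January has 31 days


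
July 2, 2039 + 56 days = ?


Start: July 2, 2039
Add 56 days
July 2 → August 1: 31 - 2 + 1 = 30 days (56 - 30 = 26 left)
August 1 + 26 = August 27, 2039

August 27, 2039


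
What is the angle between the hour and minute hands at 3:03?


73.5°

Hour hand = 3×30 + 3×0.5 = 91.5°
Minute hand = 3×6 = 18°
Difference = |91.5 - 18| = 73.5°


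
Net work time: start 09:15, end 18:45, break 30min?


9h 0m (540 minutes)

Total time = (18×60+45) - (9×60+15)
= 1125 - 555 = 570 min
Minus break: 570 - 30 = 540 min
= 9h 0m


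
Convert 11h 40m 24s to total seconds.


42024 seconds

Hours: 11 × 3600 = 39600
Minutes: 40 × 60 = 2400
Seconds: 24
Total = 39600 + 2400 + 24 = 42024


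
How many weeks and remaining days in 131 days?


18 weeks 5 days

Weeks: 131 ÷ 7 = 18 remainder 5


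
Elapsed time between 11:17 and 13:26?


2h 9m

End time in minutes: 13×60 + 26 = 806
Start time in minutes: 11×60 + 17 = 677
Difference = 806 - 677 = 129 minutes
= 2 hours 9 minutes


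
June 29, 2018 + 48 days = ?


Start: June 29, 2018
Add 48 days
June 29 → July 1: 30 - 29 + 1 = 2 days (48 - 2 = 46 left)
July 1 → August 1: 31 - 1 + 1 = 31 days (46 - 31 = 15 left)
August 1 + 15 = August 16, 2018

August 16, 2018


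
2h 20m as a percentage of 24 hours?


Total minutes: 2×60 + 20 = 140
Day = 24×60 = 1440 minutes
Fraction = 140/1440 ≈ 0.0972
As a percentage: 140/1440 × 100 ≈ 9.72%

0.0972 (9.72%)


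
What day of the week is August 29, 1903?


Saturday

Zeller's congruence:
q=29, m=8, k=3, j=19
h = (29 + ⌊13×9/5⌋ + 3 + ⌊3/4⌋ + ⌊19/4⌋ - 2×19) mod 7
= (29 + 23 + 3 + 0 + 4 - 38) mod 7
= 21 mod 7 = 0
h=0 → Saturday


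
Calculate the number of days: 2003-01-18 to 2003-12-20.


336 days

From January 18, 2003 to December 20, 2003
Rest of January 2003: 31 - 18 = 13
Full months: February 2003 28, March 31, April 30, May 31, June 30, July 31, August 31, September 30, October 31, November 30
Days into December 2003: 20
Total = 13 + 28 + 31 + 30 + 31 + 30 + 31 + 31 + 30 + 31 + 30 + 20 = 336 days


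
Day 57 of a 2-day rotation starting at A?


Shift A

Shifts: A, B
Start: A (index 0)
Day 57: (0 + 57 - 1) mod 2
= 56 mod 2
= 0
Index 0 → shift A


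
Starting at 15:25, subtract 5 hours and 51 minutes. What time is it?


Start: 925 minutes from midnight
Subtract: 351 minutes
Remaining: 925 - 351 = 574
Hours: 9, Minutes: 34

09:34


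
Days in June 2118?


Month: June (month 6)
June has 30 days

30 days


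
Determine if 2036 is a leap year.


Rules: divisible by 4 AND (not by 100 OR by 400)
2036 ÷ 4 = 509 exactly → divisible by 4
2036 ÷ 100 = 20 remainder 36 → not divisible by 100
Divisible by 4 but not by 100 → leap year

Yes


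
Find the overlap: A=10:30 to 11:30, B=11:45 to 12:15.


0 minutes

Meeting A: 630-690 (in minutes from midnight)
Meeting B: 705-735
Overlap start = max(630, 705) = 705
Overlap end = min(690, 735) = 690
Overlap = max(0, 690 - 705) = 0 min


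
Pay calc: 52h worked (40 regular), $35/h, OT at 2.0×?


$2240.00

Regular: 40h × $35 = $1400.00
Overtime: 52 - 40 = 12h
OT pay: 12h × $35 × 2.0 = $840.00
Total = $1400.00 + $840.00 = $2240.00


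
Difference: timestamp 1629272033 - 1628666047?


Difference = 1629272033 - 1628666047 = 605986 seconds
In hours: 605986 / 3600 ≈ 168.3
In days: 605986 / 86400 ≈ 7.01

605986 seconds (168.3 hours / 7.01 days)


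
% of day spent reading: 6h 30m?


Time: 390 minutes
Day: 1440 minutes
Percentage = (390/1440) × 100 ≈ 27.1%

27.1%


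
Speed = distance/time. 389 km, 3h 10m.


122.8 km/h

Distance: 389 km
Time: 3h 10m = 190 min = 190/60 = 19/6 hours
Speed = 389 ÷ (19/6) = 389 × 6 / 19 = 2334/19 ≈ 122.8 km/h


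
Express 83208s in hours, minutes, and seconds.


23h 6m 48s

Hours: 83208 ÷ 3600 = 23 remainder 408
Minutes: 408 ÷ 60 = 6 remainder 48
Seconds: 48


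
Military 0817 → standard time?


Hour: 8
8 < 12 → AM

8:17 AM


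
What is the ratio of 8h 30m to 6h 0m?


Duration 1: 510 minutes
Duration 2: 360 minutes
Ratio = 510:360
GCD = 30
Simplified = 17:12
As a decimal: 17/12 ≈ 1.42

17:12 (1.42)
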